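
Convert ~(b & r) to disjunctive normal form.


Step 1: Apply De Morgan: ¬(b ∧ r) = ¬b ∨ ¬r.

(~b) | (~r)


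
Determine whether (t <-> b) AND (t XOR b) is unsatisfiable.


Truth table over {b, t}:
b | t | φ
---------
F | F | F
T | F | F
F | T | F
T | T | F
Every row is false.

Yes, it is a contradiction.


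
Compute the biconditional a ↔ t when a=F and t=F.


Biconditional is true when both operands have the same truth value.
Substitute: a=F, t=F.
F ↔ F evaluates to T.

T


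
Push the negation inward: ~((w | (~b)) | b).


De Morgan: the negation of a disjunction is the conjunction of the negations.
Distribute ~ across |, flipping it to &, and negate each literal.

((~w) & b) & (~b)


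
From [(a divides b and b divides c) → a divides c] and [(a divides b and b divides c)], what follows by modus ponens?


Modus ponens: from (P → Q) and P, infer Q.
P = '(a divides b and b divides c)' is asserted, and P → Q holds, so Q follows.

a divides c.


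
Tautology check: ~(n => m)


Build the truth table over {m, n}:
m | n | φ
---------
False | False | False
True | False | False
False | True | True
True | True | False
Counterexample at row 1: with m=False, n=False, the formula is False.

No, it is not a tautology.


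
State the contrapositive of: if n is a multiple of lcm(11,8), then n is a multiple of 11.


The contrapositive of (P → Q) is (¬Q → ¬P); it is logically equivalent to the original.
Here P = 'n is a multiple of lcm(11,8)' and Q = 'n is a multiple of 11'.

If not (n is a multiple of 11), then not (n is a multiple of lcm(11,8)).


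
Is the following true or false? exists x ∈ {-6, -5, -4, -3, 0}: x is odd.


Evaluate the predicate on each element: -6:False, -5:True, -4:False, -3:True, 0:False.
Witness x = -5 satisfies the predicate.

True


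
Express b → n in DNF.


Step 1: Rewrite b → n as ¬b ∨ n.

(¬b) ∨ n


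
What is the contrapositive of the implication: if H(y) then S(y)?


The contrapositive of (P → Q) is (¬Q → ¬P); it is logically equivalent to the original.
Here P = 'H(y)' and Q = 'S(y)'.

If not (S(y)), then not (H(y)).


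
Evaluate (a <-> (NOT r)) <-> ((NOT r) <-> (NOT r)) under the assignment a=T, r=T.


Substitute a=T, r=T:
NOT r = F
a <-> (NOT r) = T <-> F = F
NOT r = F
NOT r = F
(NOT r) <-> (NOT r) = F <-> F = T
(a <-> (NOT r)) <-> ((NOT r) <-> (NOT r)) = F <-> T = F

F


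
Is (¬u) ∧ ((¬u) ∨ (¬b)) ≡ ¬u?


Compare truth tables:
b | u | φ | ψ
-------------
F | F | T | T
T | F | T | T
F | T | F | F
T | T | F | F
The columns φ and ψ agree on every row.

Yes, they are logically equivalent.


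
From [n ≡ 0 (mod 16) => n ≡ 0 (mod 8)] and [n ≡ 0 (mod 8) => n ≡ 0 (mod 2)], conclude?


Hypothetical syllogism: from (P → Q) and (Q → R), infer (P → R).
Chain the two implications through the shared middle term 'n ≡ 0 (mod 8)'.

n ≡ 0 (mod 16) => n ≡ 0 (mod 2)


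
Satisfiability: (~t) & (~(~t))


Check all 2 assignments over {t}:
t | φ
-----
False | False
True | False
No assignment makes the formula true.

Unsatisfiable.


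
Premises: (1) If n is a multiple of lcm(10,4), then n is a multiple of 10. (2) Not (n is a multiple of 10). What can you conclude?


Modus tollens: from (P → Q) and ¬Q, infer ¬P.
Q = 'n is a multiple of 10' is denied; since P → Q, P must also fail.

Not (n is a multiple of lcm(10,4)).


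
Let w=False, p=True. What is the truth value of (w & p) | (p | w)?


Substitute w=False, p=True:
w & p = False & True = False
p | w = True | False = True
(w & p) | (p | w) = False | True = True

True


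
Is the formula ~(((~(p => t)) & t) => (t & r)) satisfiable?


Check all 8 assignments over {p, r, t}:
p | r | t | φ
-------------
False | False | False | False
True | False | False | False
False | True | False | False
True | True | False | False
False | False | True | False
True | False | True | False
False | True | True | False
True | True | True | False
No assignment makes the formula true.

Unsatisfiable.


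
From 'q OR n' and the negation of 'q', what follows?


Disjunctive syllogism: from (P ∨ Q) and ¬P, infer Q.
One disjunct, 'q', is ruled out; the other must hold.

n


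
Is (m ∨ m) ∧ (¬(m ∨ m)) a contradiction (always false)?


Truth table over {m}:
m | φ
-----
F | F
T | F
Every row is false.

Yes, it is a contradiction.


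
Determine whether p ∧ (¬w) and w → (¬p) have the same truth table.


Compare truth tables:
p | w | φ | ψ
-------------
F | F | F | T
T | F | T | T
F | T | F | T
T | T | F | F
They differ at row 1 (p=F, w=F): φ=F but ψ=T.

No, they are not logically equivalent.


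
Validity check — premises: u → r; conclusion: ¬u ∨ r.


This matches the form of material implication: the conclusion follows in every model of the premises.

Valid.


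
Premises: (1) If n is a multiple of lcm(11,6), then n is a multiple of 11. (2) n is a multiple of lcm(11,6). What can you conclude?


Modus ponens: from (P → Q) and P, infer Q.
P = 'n is a multiple of lcm(11,6)' is asserted, and P → Q holds, so Q follows.

n is a multiple of 11.


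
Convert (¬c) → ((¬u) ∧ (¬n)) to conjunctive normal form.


Step 1: Rewrite (¬c) → ((¬u) ∧ (¬n)) as ¬(¬c) ∨ ((¬u) ∧ (¬n)).
Step 2: Distribute ∨ over ∧.
Step 3: Eliminate any double negations (¬¬X = X).

(c ∨ (¬u)) ∧ (c ∨ (¬n))


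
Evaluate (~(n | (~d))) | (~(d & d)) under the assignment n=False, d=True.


Substitute n=False, d=True:
~d = False
n | (~d) = False | False = False
~(n | (~d)) = True
d & d = True & True = True
~(d & d) = False
(~(n | (~d))) | (~(d & d)) = True | False = True

True


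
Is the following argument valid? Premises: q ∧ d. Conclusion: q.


This matches the form of conjunction elimination: the conclusion follows in every model of the premises.

Valid.


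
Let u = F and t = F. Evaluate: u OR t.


Disjunction is false only when both operands are false.
Substitute: u=F, t=F.
F OR F evaluates to F.

F


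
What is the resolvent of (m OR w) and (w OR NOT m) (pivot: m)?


The clauses contain complementary literals m and NOTm.
Resolution eliminates this pair and disjoins the remaining literals (merging duplicates).

w


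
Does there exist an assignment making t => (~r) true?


Search for a satisfying assignment over {r, t}.
Try r=False, t=False: the formula evaluates to True.
A satisfying assignment exists.

Satisfiable.


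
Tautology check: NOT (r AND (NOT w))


Build the truth table over {r, w}:
r | w | φ
---------
F | F | T
T | F | F
F | T | T
T | T | T
Counterexample at row 2: with r=T, w=F, the formula is F.

No, it is not a tautology.


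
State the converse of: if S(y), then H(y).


The converse of (P → Q) is (Q → P). It is not in general equivalent to the original.
Here P = 'S(y)' and Q = 'H(y)'.

If H(y), then S(y).


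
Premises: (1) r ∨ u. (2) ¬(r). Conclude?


Disjunctive syllogism: from (P ∨ Q) and ¬P, infer Q.
One disjunct, 'r', is ruled out; the other must hold.

u


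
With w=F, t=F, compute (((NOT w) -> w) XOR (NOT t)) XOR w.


Substitute w=F, t=F:
NOT w = T
(NOT w) -> w = T -> F = F
NOT t = T
((NOT w) -> w) XOR (NOT t) = F XOR T = T
(((NOT w) -> w) XOR (NOT t)) XOR w = T XOR F = T

T


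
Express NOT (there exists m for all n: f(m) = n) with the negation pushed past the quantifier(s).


Negation flips each quantifier (∀↔∃) and negates the inner predicate.
¬(there exists m for all n: φ) = for all m there exists n: ¬φ.

for all m there exists n: NOT(f(m) = n)


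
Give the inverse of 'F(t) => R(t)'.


The inverse of (P → Q) is (¬P → ¬Q). It is equivalent to the converse, not to the original.
Here P = 'F(t)' and Q = 'R(t)'.

If not (F(t)), then not (R(t)).


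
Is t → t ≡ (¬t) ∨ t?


Compare truth tables:
t | φ | ψ
---------
F | T | T
T | T | T
The columns φ and ψ agree on every row.

Yes, they are logically equivalent.


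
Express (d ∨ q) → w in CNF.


Step 1: Rewrite as ¬(d ∨ q) ∨ w = (¬d ∧ ¬q) ∨ w.
Step 2: Distribute ∨ over ∧.

((¬d) ∨ w) ∧ ((¬q) ∨ w)


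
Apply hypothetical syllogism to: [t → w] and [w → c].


Hypothetical syllogism: from (P → Q) and (Q → R), infer (P → R).
Chain the two implications through the shared middle term 'w'.

t → c


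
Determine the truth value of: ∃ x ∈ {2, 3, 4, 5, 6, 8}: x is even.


Evaluate the predicate on each element: 2:T, 3:F, 4:T, 5:F, 6:T, 8:T.
Witness x = 2 satisfies the predicate.

T


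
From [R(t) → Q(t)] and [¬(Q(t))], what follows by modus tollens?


Modus tollens: from (P → Q) and ¬Q, infer ¬P.
Q = 'Q(t)' is denied; since P → Q, P must also fail.

Not (R(t)).


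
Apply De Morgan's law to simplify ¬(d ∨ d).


De Morgan: the negation of a disjunction is the conjunction of the negations.
Distribute ¬ across ∨, flipping it to ∧, and negate each literal.

(¬d) ∧ (¬d)


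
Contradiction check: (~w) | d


Truth table over {d, w}:
d | w | φ
---------
False | False | True
True | False | True
False | True | False
True | True | True
Satisfying assignment at row 1: d=False, w=False gives True.

No, it is not a contradiction.


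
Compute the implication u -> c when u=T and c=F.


Implication is false only when antecedent is true and consequent is false.
Substitute: u=T, c=F.
T -> F evaluates to F.

F


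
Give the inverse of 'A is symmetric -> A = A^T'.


The inverse of (P → Q) is (¬P → ¬Q). It is equivalent to the converse, not to the original.
Here P = 'A is symmetric' and Q = 'A = A^T'.

If not (A is symmetric), then not (A = A^T).


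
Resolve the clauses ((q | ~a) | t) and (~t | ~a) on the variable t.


The clauses contain complementary literals t and ~t.
Resolution eliminates this pair and disjoins the remaining literals (merging duplicates).

(q | ~a)


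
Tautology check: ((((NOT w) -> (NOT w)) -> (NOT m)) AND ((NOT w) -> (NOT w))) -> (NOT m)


Build the truth table over {m, w}:
m | w | φ
---------
F | F | T
T | F | T
F | T | T
T | T | T
Every row evaluates to true.

Yes, it is a tautology.


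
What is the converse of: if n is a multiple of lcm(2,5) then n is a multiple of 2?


The converse of (P → Q) is (Q → P). It is not in general equivalent to the original.
Here P = 'n is a multiple of lcm(2,5)' and Q = 'n is a multiple of 2'.

If n is a multiple of 2, then n is a multiple of lcm(2,5).


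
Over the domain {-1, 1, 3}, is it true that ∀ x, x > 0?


Evaluate the predicate on each element: -1:F, 1:T, 3:T.
Counterexample x = -1 fails the predicate.

F


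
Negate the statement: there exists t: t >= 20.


¬(for all x: φ) = there exists x: ¬φ, and ¬(there exists x: φ) = for all x: ¬φ.
Apply to the existential statement.

for all t: NOT(t >= 20)


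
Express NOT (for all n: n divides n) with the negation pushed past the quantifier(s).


¬(for all x: φ) = there exists x: ¬φ, and ¬(there exists x: φ) = for all x: ¬φ.
Apply to the universal statement.

there exists n: NOT(n divides n)


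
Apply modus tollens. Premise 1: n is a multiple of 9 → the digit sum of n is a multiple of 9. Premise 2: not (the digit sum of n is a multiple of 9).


Modus tollens: from (P → Q) and ¬Q, infer ¬P.
Q = 'the digit sum of n is a multiple of 9' is denied; since P → Q, P must also fail.

Not (n is a multiple of 9).


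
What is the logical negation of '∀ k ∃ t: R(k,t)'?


Negation flips each quantifier (∀↔∃) and negates the inner predicate.
¬(∀ k ∃ t: φ) = ∃ k ∀ t: ¬φ.

∃ k ∀ t: ¬(R(k,t))


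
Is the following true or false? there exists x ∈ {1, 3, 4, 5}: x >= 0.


Evaluate the predicate on each element: 1:T, 3:T, 4:T, 5:T.
Witness x = 1 satisfies the predicate.

T


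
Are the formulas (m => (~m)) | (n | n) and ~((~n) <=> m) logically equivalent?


Compare truth tables:
m | n | φ | ψ
-------------
False | False | True | True
True | False | False | False
False | True | True | False
True | True | True | True
They differ at row 3 (m=False, n=True): φ=True but ψ=False.

No, they are not logically equivalent.


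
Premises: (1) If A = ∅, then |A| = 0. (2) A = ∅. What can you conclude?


Modus ponens: from (P → Q) and P, infer Q.
P = 'A = ∅' is asserted, and P → Q holds, so Q follows.

|A| = 0.


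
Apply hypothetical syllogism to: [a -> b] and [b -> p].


Hypothetical syllogism: from (P → Q) and (Q → R), infer (P → R).
Chain the two implications through the shared middle term 'b'.

a -> p


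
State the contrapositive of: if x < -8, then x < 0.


The contrapositive of (P → Q) is (¬Q → ¬P); it is logically equivalent to the original.
Here P = 'x < -8' and Q = 'x < 0'.

If not (x < 0), then not (x < -8).


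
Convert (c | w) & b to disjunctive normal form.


Step 1: Distribute ∧ over ∨: (c ∨ w) ∧ b = (c ∧ b) ∨ (w ∧ b).

(c & b) | (w & b)


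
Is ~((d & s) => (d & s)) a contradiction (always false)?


Truth table over {d, s}:
d | s | φ
---------
False | False | False
True | False | False
False | True | False
True | True | False
Every row is false.

Yes, it is a contradiction.


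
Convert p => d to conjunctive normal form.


Step 1: Rewrite p → d as ¬p ∨ d.

(~p) | d


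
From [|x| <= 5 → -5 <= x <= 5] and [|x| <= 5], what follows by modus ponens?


Modus ponens: from (P → Q) and P, infer Q.
P = '|x| <= 5' is asserted, and P → Q holds, so Q follows.

-5 <= x <= 5.


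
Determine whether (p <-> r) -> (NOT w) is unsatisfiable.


Truth table over {p, r, w}:
p | r | w | φ
-------------
F | F | F | T
T | F | F | T
F | T | F | T
T | T | F | T
F | F | T | F
T | F | T | T
F | T | T | T
T | T | T | F
Satisfying assignment at row 1: p=F, r=F, w=F gives T.

No, it is not a contradiction.


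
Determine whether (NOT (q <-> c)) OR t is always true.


Build the truth table over {c, q, t}:
c | q | t | φ
-------------
F | F | F | F
T | F | F | T
F | T | F | T
T | T | F | F
F | F | T | T
T | F | T | T
F | T | T | T
T | T | T | T
Counterexample at row 1: with c=F, q=F, t=F, the formula is F.

No, it is not a tautology.


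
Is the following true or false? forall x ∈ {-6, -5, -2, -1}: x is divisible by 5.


Evaluate the predicate on each element: -6:False, -5:True, -2:False, -1:False.
Counterexample x = -6 fails the predicate.

False


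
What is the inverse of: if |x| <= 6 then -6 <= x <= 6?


The inverse of (P → Q) is (¬P → ¬Q). It is equivalent to the converse, not to the original.
Here P = '|x| <= 6' and Q = '-6 <= x <= 6'.

If not (|x| <= 6), then not (-6 <= x <= 6).


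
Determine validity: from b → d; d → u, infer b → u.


This matches the form of hypothetical syllogism: the conclusion follows in every model of the premises.

Valid.


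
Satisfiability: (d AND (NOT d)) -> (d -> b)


Search for a satisfying assignment over {b, d}.
Try b=F, d=F: the formula evaluates to T.
A satisfying assignment exists.

Satisfiable.


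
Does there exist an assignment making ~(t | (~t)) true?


Check all 2 assignments over {t}:
t | φ
-----
False | False
True | False
No assignment makes the formula true.

Unsatisfiable.


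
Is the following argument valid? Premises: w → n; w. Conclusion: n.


This matches the form of modus ponens: the conclusion follows in every model of the premises.

Valid.


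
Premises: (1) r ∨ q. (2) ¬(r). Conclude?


Disjunctive syllogism: from (P ∨ Q) and ¬P, infer Q.
One disjunct, 'r', is ruled out; the other must hold.

q


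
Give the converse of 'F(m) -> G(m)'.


The converse of (P → Q) is (Q → P). It is not in general equivalent to the original.
Here P = 'F(m)' and Q = 'G(m)'.

If G(m), then F(m).


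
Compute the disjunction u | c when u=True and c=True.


Disjunction is false only when both operands are false.
Substitute: u=True, c=True.
True | True evaluates to True.

True


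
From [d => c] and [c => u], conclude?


Hypothetical syllogism: from (P → Q) and (Q → R), infer (P → R).
Chain the two implications through the shared middle term 'c'.

d => u


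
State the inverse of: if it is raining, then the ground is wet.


The inverse of (P → Q) is (¬P → ¬Q). It is equivalent to the converse, not to the original.
Here P = 'it is raining' and Q = 'the ground is wet'.

If not (it is raining), then not (the ground is wet).


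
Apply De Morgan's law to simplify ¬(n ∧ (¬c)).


De Morgan: the negation of a conjunction is the disjunction of the negations.
Distribute ¬ across ∧, flipping it to ∨, and negate each literal.

(¬n) ∨ c


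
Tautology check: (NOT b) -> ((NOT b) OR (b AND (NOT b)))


Build the truth table over {b}:
b | φ
-----
F | T
T | T
Every row evaluates to true.

Yes, it is a tautology.


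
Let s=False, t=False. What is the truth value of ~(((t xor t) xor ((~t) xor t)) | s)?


Substitute s=False, t=False:
t xor t = False xor False = False
~t = True
(~t) xor t = True xor False = True
(t xor t) xor ((~t) xor t) = False xor True = True
((t xor t) xor ((~t) xor t)) | s = True | False = True
~(((t xor t) xor ((~t) xor t)) | s) = False

False


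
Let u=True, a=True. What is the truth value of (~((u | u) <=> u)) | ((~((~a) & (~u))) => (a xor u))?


Substitute u=True, a=True:
u | u = True | True = True
(u | u) <=> u = True <=> True = True
~((u | u) <=> u) = False
~a = False
~u = False
(~a) & (~u) = False & False = False
~((~a) & (~u)) = True
a xor u = True xor True = False
(~((~a) & (~u))) => (a xor u) = True => False = False
(~((u | u) <=> u)) | ((~((~a) & (~u))) => (a xor u)) = False | False = False

False


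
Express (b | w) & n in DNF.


Step 1: Distribute ∧ over ∨: (b ∨ w) ∧ n = (b ∧ n) ∨ (w ∧ n).

(b & n) | (w & n)


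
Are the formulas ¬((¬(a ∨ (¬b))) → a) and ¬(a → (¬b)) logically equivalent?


Compare truth tables:
a | b | φ | ψ
-------------
F | F | F | F
T | F | F | F
F | T | T | F
T | T | F | T
They differ at row 3 (a=F, b=T): φ=T but ψ=F.

No, they are not logically equivalent.


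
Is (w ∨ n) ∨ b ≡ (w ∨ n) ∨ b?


Compare truth tables:
b | n | w | φ | ψ
-----------------
F | F | F | F | F
T | F | F | T | T
F | T | F | T | T
T | T | F | T | T
F | F | T | T | T
T | F | T | T | T
F | T | T | T | T
T | T | T | T | T
The columns φ and ψ agree on every row.

Yes, they are logically equivalent.


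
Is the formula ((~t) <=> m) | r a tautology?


Build the truth table over {m, r, t}:
m | r | t | φ
-------------
False | False | False | False
True | False | False | True
False | True | False | True
True | True | False | True
False | False | True | True
True | False | True | False
False | True | True | True
True | True | True | True
Counterexample at row 1: with m=False, r=False, t=False, the formula is False.

No, it is not a tautology.


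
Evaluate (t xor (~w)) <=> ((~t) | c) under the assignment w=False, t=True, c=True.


Substitute w=False, t=True, c=True:
~w = True
t xor (~w) = True xor True = False
~t = False
(~t) | c = False | True = True
(t xor (~w)) <=> ((~t) | c) = False <=> True = False

False


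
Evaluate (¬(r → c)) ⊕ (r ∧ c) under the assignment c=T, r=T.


Substitute c=T, r=T:
r → c = T → T = T
¬(r → c) = F
r ∧ c = T ∧ T = T
(¬(r → c)) ⊕ (r ∧ c) = F ⊕ T = T

T


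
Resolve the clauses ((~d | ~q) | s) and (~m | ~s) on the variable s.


The clauses contain complementary literals s and ~s.
Resolution eliminates this pair and disjoins the remaining literals (merging duplicates).

((~d | ~q) | ~m)


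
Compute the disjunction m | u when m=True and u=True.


Disjunction is false only when both operands are false.
Substitute: m=True, u=True.
True | True evaluates to True.

True


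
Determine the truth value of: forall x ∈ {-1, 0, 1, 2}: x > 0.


Evaluate the predicate on each element: -1:False, 0:False, 1:True, 2:True.
Counterexample x = -1 fails the predicate.

False


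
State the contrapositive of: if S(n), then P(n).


The contrapositive of (P → Q) is (¬Q → ¬P); it is logically equivalent to the original.
Here P = 'S(n)' and Q = 'P(n)'.

If not (P(n)), then not (S(n)).


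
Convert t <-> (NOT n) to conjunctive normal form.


Step 1: Rewrite t ↔ (¬n) as (t → (¬n)) ∧ ((¬n) → t).
Step 2: Rewrite each implication as a disjunction.
Step 3: Eliminate any double negations (¬¬X = X).

((NOT t) OR (NOT n)) AND (n OR t)


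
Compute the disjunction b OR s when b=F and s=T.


Disjunction is false only when both operands are false.
Substitute: b=F, s=T.
F OR T evaluates to T.

T


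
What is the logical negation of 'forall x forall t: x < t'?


Negation flips each quantifier (∀↔∃) and negates the inner predicate.
¬(forall x forall t: φ) = exists x exists t: ¬φ.

exists x exists t: ~(x < t)


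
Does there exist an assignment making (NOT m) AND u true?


Search for a satisfying assignment over {m, u}.
Try m=F, u=T: the formula evaluates to T.
A satisfying assignment exists.

Satisfiable.


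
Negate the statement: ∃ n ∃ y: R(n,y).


Negation flips each quantifier (∀↔∃) and negates the inner predicate.
¬(∃ n ∃ y: φ) = ∀ n ∀ y: ¬φ.

∀ n ∀ y: ¬(R(n,y))


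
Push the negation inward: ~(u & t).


De Morgan: the negation of a conjunction is the disjunction of the negations.
Distribute ~ across &, flipping it to |, and negate each literal.

(~u) | (~t)


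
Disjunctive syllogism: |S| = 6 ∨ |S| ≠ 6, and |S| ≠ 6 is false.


Disjunctive syllogism: from (P ∨ Q) and ¬P, infer Q.
One disjunct, '|S| ≠ 6', is ruled out; the other must hold.

|S| = 6


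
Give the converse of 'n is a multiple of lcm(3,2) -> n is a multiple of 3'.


The converse of (P → Q) is (Q → P). It is not in general equivalent to the original.
Here P = 'n is a multiple of lcm(3,2)' and Q = 'n is a multiple of 3'.

If n is a multiple of 3, then n is a multiple of lcm(3,2).


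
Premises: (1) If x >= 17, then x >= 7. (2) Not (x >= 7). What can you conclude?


Modus tollens: from (P → Q) and ¬Q, infer ¬P.
Q = 'x >= 7' is denied; since P → Q, P must also fail.

Not (x >= 17).


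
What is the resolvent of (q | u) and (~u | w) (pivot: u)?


The clauses contain complementary literals u and ~u.
Resolution eliminates this pair and disjoins the remaining literals (merging duplicates).

(q | w)


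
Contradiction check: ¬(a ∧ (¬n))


Truth table over {a, n}:
a | n | φ
---------
F | F | T
T | F | F
F | T | T
T | T | T
Satisfying assignment at row 1: a=F, n=F gives T.

No, it is not a contradiction.


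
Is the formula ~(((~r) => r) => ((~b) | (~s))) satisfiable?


Search for a satisfying assignment over {b, r, s}.
Try b=True, r=True, s=True: the formula evaluates to True.
A satisfying assignment exists.

Satisfiable.


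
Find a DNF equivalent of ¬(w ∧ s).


Step 1: Apply De Morgan: ¬(w ∧ s) = ¬w ∨ ¬s.

(¬w) ∨ (¬s)


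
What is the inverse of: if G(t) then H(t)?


The inverse of (P → Q) is (¬P → ¬Q). It is equivalent to the converse, not to the original.
Here P = 'G(t)' and Q = 'H(t)'.

If not (G(t)), then not (H(t)).


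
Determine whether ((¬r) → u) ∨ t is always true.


Build the truth table over {r, t, u}:
r | t | u | φ
-------------
F | F | F | F
T | F | F | T
F | T | F | T
T | T | F | T
F | F | T | T
T | F | T | T
F | T | T | T
T | T | T | T
Counterexample at row 1: with r=F, t=F, u=F, the formula is F.

No, it is not a tautology.


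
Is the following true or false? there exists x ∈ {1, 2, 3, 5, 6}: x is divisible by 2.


Evaluate the predicate on each element: 1:F, 2:T, 3:F, 5:F, 6:T.
Witness x = 2 satisfies the predicate.

T


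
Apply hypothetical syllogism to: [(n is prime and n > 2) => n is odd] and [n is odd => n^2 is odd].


Hypothetical syllogism: from (P → Q) and (Q → R), infer (P → R).
Chain the two implications through the shared middle term 'n is odd'.

(n is prime and n > 2) => n^2 is odd


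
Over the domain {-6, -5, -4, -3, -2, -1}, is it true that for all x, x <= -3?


Evaluate the predicate on each element: -6:T, -5:T, -4:T, -3:T, -2:F, -1:F.
Counterexample x = -2 fails the predicate.

F


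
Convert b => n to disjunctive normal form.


Step 1: Rewrite b → n as ¬b ∨ n.

(~b) | n


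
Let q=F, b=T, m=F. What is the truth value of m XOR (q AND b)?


Substitute q=F, b=T, m=F:
q AND b = F AND T = F
m XOR (q AND b) = F XOR F = F

F


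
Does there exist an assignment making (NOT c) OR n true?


Search for a satisfying assignment over {c, n}.
Try c=F, n=F: the formula evaluates to T.
A satisfying assignment exists.

Satisfiable.


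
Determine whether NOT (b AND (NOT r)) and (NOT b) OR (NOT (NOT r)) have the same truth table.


Compare truth tables:
b | r | φ | ψ
-------------
F | F | T | T
T | F | F | F
F | T | T | T
T | T | T | T
The columns φ and ψ agree on every row.

Yes, they are logically equivalent.


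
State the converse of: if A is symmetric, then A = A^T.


The converse of (P → Q) is (Q → P). It is not in general equivalent to the original.
Here P = 'A is symmetric' and Q = 'A = A^T'.

If A = A^T, then A is symmetric.


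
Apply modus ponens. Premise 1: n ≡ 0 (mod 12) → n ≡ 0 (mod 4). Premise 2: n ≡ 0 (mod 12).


Modus ponens: from (P → Q) and P, infer Q.
P = 'n ≡ 0 (mod 12)' is asserted, and P → Q holds, so Q follows.

n ≡ 0 (mod 4).


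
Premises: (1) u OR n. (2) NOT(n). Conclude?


Disjunctive syllogism: from (P ∨ Q) and ¬P, infer Q.
One disjunct, 'n', is ruled out; the other must hold.

u


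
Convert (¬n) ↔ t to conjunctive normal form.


Step 1: Rewrite (¬n) ↔ t as ((¬n) → t) ∧ (t → (¬n)).
Step 2: Rewrite each implication as a disjunction.
Step 3: Eliminate any double negations (¬¬X = X).

(n ∨ t) ∧ ((¬t) ∨ (¬n))


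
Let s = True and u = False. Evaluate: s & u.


Conjunction is true only when both operands are true.
Substitute: s=True, u=False.
True & False evaluates to False.

False


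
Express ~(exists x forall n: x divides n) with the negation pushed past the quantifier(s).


Negation flips each quantifier (∀↔∃) and negates the inner predicate.
¬(exists x forall n: φ) = forall x exists n: ¬φ.

forall x exists n: ~(x divides n)


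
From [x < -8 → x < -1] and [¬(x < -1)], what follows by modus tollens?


Modus tollens: from (P → Q) and ¬Q, infer ¬P.
Q = 'x < -1' is denied; since P → Q, P must also fail.

Not (x < -8).


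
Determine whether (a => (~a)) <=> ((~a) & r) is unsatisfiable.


Truth table over {a, r}:
a | r | φ
---------
False | False | False
True | False | True
False | True | True
True | True | True
Satisfying assignment at row 2: a=True, r=False gives True.

No, it is not a contradiction.


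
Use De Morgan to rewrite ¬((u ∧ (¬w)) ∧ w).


De Morgan: the negation of a conjunction is the disjunction of the negations.
Distribute ¬ across ∧, flipping it to ∨, and negate each literal.

((¬u) ∨ w) ∨ (¬w)


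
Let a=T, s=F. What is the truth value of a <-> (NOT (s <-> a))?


Substitute a=T, s=F:
s <-> a = F <-> T = F
NOT (s <-> a) = T
a <-> (NOT (s <-> a)) = T <-> T = T

T


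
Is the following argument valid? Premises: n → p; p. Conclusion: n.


This is affirming the consequent (fallacy). There exist truth assignments where the premises are all true but the conclusion is false.

Invalid.


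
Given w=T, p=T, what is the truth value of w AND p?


Conjunction is true only when both operands are true.
Substitute: w=T, p=T.
T AND T evaluates to T.

T


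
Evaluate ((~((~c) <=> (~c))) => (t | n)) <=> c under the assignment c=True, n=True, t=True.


Substitute c=True, n=True, t=True:
~c = False
~c = False
(~c) <=> (~c) = False <=> False = True
~((~c) <=> (~c)) = False
t | n = True | True = True
(~((~c) <=> (~c))) => (t | n) = False => True = True
((~((~c) <=> (~c))) => (t | n)) <=> c = True <=> True = True

True


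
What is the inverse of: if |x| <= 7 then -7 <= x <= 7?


The inverse of (P → Q) is (¬P → ¬Q). It is equivalent to the converse, not to the original.
Here P = '|x| <= 7' and Q = '-7 <= x <= 7'.

If not (|x| <= 7), then not (-7 <= x <= 7).


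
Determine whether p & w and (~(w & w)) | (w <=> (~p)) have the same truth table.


Compare truth tables:
p | w | φ | ψ
-------------
False | False | False | True
True | False | False | True
False | True | False | True
True | True | True | False
They differ at row 1 (p=False, w=False): φ=False but ψ=True.

No, they are not logically equivalent.


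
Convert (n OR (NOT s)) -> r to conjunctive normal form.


Step 1: Rewrite as ¬(n ∨ (¬s)) ∨ r = (¬n ∧ ¬(¬s)) ∨ r.
Step 2: Distribute ∨ over ∧.
Step 3: Eliminate any double negations (¬¬X = X).

((NOT n) OR r) AND (s OR r)


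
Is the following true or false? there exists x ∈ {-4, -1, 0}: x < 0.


Evaluate the predicate on each element: -4:T, -1:T, 0:F.
Witness x = -4 satisfies the predicate.

T


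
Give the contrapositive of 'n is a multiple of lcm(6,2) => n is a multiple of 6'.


The contrapositive of (P → Q) is (¬Q → ¬P); it is logically equivalent to the original.
Here P = 'n is a multiple of lcm(6,2)' and Q = 'n is a multiple of 6'.

If not (n is a multiple of 6), then not (n is a multiple of lcm(6,2)).


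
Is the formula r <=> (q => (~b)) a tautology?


Build the truth table over {b, q, r}:
b | q | r | φ
-------------
False | False | False | False
True | False | False | False
False | True | False | False
True | True | False | True
False | False | True | True
True | False | True | True
False | True | True | True
True | True | True | False
Counterexample at row 1: with b=False, q=False, r=False, the formula is False.

No, it is not a tautology.


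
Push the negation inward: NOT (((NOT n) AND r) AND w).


De Morgan: the negation of a conjunction is the disjunction of the negations.
Distribute NOT across AND, flipping it to OR, and negate each literal.

(n OR (NOT r)) OR (NOT w)


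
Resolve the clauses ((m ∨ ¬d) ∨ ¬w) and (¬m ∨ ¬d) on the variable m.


The clauses contain complementary literals m and ¬m.
Resolution eliminates this pair and disjoins the remaining literals (merging duplicates).

(¬w ∨ ¬d)


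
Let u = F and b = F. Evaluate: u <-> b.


Biconditional is true when both operands have the same truth value.
Substitute: u=F, b=F.
F <-> F evaluates to T.

T


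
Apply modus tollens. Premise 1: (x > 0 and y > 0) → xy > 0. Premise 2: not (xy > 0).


Modus tollens: from (P → Q) and ¬Q, infer ¬P.
Q = 'xy > 0' is denied; since P → Q, P must also fail.

Not ((x > 0 and y > 0)).


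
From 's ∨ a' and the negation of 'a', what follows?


Disjunctive syllogism: from (P ∨ Q) and ¬P, infer Q.
One disjunct, 'a', is ruled out; the other must hold.

s


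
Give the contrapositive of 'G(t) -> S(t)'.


The contrapositive of (P → Q) is (¬Q → ¬P); it is logically equivalent to the original.
Here P = 'G(t)' and Q = 'S(t)'.

If not (S(t)), then not (G(t)).


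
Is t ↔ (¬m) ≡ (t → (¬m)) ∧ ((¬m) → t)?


Compare truth tables:
m | t | φ | ψ
-------------
F | F | F | F
T | F | T | T
F | T | T | T
T | T | F | F
The columns φ and ψ agree on every row.

Yes, they are logically equivalent.


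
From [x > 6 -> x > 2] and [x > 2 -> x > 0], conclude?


Hypothetical syllogism: from (P → Q) and (Q → R), infer (P → R).
Chain the two implications through the shared middle term 'x > 2'.

x > 6 -> x > 0


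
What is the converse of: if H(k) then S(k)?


The converse of (P → Q) is (Q → P). It is not in general equivalent to the original.
Here P = 'H(k)' and Q = 'S(k)'.

If S(k), then H(k).


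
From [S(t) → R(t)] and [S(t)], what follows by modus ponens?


Modus ponens: from (P → Q) and P, infer Q.
P = 'S(t)' is asserted, and P → Q holds, so Q follows.

R(t).


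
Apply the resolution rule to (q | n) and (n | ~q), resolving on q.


The clauses contain complementary literals q and ~q.
Resolution eliminates this pair and disjoins the remaining literals (merging duplicates).

n


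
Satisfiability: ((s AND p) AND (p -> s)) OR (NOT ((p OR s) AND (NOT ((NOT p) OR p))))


Search for a satisfying assignment over {p, s}.
Try p=F, s=F: the formula evaluates to T.
A satisfying assignment exists.

Satisfiable.


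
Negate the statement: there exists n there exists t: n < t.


Negation flips each quantifier (∀↔∃) and negates the inner predicate.
¬(there exists n there exists t: φ) = for all n for all t: ¬φ.

for all n for all t: NOT(n < t)


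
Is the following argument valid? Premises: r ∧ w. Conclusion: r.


This matches the form of conjunction elimination: the conclusion follows in every model of the premises.

Valid.


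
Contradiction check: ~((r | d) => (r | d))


Truth table over {d, r}:
d | r | φ
---------
False | False | False
True | False | False
False | True | False
True | True | False
Every row is false.

Yes, it is a contradiction.


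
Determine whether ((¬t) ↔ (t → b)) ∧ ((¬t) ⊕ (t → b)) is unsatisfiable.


Truth table over {b, t}:
b | t | φ
---------
F | F | F
T | F | F
F | T | F
T | T | F
Every row is false.

Yes, it is a contradiction.


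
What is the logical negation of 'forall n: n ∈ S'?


¬(forall x: φ) = exists x: ¬φ, and ¬(exists x: φ) = forall x: ¬φ.
Apply to the universal statement.

exists n: ~(n ∈ S)


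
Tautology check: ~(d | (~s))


Build the truth table over {d, s}:
d | s | φ
---------
False | False | False
True | False | False
False | True | True
True | True | False
Counterexample at row 1: with d=False, s=False, the formula is False.

No, it is not a tautology.


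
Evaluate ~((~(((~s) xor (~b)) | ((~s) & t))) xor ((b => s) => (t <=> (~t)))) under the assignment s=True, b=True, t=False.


Substitute s=True, b=True, t=False:
… (earlier sub-steps elided)
~s = False
(~s) & t = False & False = False
((~s) xor (~b)) | ((~s) & t) = False | False = False
~(((~s) xor (~b)) | ((~s) & t)) = True
b => s = True => True = True
~t = True
t <=> (~t) = False <=> True = False
(b => s) => (t <=> (~t)) = True => False = False
(~(((~s) xor (~b)) | ((~s) & t))) xor ((b => s) => (t <=> (~t))) = True xor False = True
~((~(((~s) xor (~b)) | ((~s) & t))) xor ((b => s) => (t <=> (~t)))) = False

False


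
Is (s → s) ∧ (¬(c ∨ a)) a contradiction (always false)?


Truth table over {a, c, s}:
a | c | s | φ
-------------
F | F | F | T
T | F | F | F
F | T | F | F
T | T | F | F
F | F | T | T
T | F | T | F
F | T | T | F
T | T | T | F
Satisfying assignment at row 1: a=F, c=F, s=F gives T.

No, it is not a contradiction.


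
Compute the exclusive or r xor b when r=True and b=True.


Exclusive or is true when exactly one operand is true.
Substitute: r=True, b=True.
True xor True evaluates to False.

False


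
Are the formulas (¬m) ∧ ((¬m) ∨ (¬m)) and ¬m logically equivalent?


Compare truth tables:
m | φ | ψ
---------
F | T | T
T | F | F
The columns φ and ψ agree on every row.

Yes, they are logically equivalent.


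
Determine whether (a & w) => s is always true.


Build the truth table over {a, s, w}:
a | s | w | φ
-------------
False | False | False | True
True | False | False | True
False | True | False | True
True | True | False | True
False | False | True | True
True | False | True | False
False | True | True | True
True | True | True | True
Counterexample at row 6: with a=True, s=False, w=True, the formula is False.

No, it is not a tautology.


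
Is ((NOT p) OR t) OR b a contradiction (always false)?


Truth table over {b, p, t}:
b | p | t | φ
-------------
F | F | F | T
T | F | F | T
F | T | F | F
T | T | F | T
F | F | T | T
T | F | T | T
F | T | T | T
T | T | T | T
Satisfying assignment at row 1: b=F, p=F, t=F gives T.

No, it is not a contradiction.


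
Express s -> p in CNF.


Step 1: Rewrite s → p as ¬s ∨ p.

(NOT s) OR p


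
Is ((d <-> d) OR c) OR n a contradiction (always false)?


Truth table over {c, d, n}:
c | d | n | φ
-------------
F | F | F | T
T | F | F | T
F | T | F | T
T | T | F | T
F | F | T | T
T | F | T | T
F | T | T | T
T | T | T | T
Satisfying assignment at row 1: c=F, d=F, n=F gives T.

No, it is not a contradiction.


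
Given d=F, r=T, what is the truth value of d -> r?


Implication is false only when antecedent is true and consequent is false.
Substitute: d=F, r=T.
F -> T evaluates to T.

T


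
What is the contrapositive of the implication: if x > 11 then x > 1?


The contrapositive of (P → Q) is (¬Q → ¬P); it is logically equivalent to the original.
Here P = 'x > 11' and Q = 'x > 1'.

If not (x > 1), then not (x > 11).


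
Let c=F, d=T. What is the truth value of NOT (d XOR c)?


Substitute c=F, d=T:
d XOR c = T XOR F = T
NOT (d XOR c) = F

F


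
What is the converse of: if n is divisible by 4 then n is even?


The converse of (P → Q) is (Q → P). It is not in general equivalent to the original.
Here P = 'n is divisible by 4' and Q = 'n is even'.

If n is even, then n is divisible by 4.


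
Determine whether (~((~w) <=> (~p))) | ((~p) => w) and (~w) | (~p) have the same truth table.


Compare truth tables:
p | w | φ | ψ
-------------
False | False | False | True
True | False | True | True
False | True | True | True
True | True | True | False
They differ at row 1 (p=False, w=False): φ=False but ψ=True.

No, they are not logically equivalent.


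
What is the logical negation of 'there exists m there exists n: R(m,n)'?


Negation flips each quantifier (∀↔∃) and negates the inner predicate.
¬(there exists m there exists n: φ) = for all m for all n: ¬φ.

for all m for all n: NOT(R(m,n))


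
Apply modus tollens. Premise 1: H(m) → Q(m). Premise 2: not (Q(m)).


Modus tollens: from (P → Q) and ¬Q, infer ¬P.
Q = 'Q(m)' is denied; since P → Q, P must also fail.

Not (H(m)).


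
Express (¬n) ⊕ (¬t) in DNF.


Step 1: (¬n) ⊕ (¬t) is true exactly when they disagree: ((¬n) ∧ ¬(¬t)) ∨ (¬(¬n) ∧ (¬t)).
Step 2: Eliminate any double negations (¬¬X = X).

((¬n) ∧ t) ∨ (n ∧ (¬t))


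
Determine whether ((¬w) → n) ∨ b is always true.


Build the truth table over {b, n, w}:
b | n | w | φ
-------------
F | F | F | F
T | F | F | T
F | T | F | T
T | T | F | T
F | F | T | T
T | F | T | T
F | T | T | T
T | T | T | T
Counterexample at row 1: with b=F, n=F, w=F, the formula is F.

No, it is not a tautology.


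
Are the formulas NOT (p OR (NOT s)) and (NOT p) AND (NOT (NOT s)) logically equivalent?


Compare truth tables:
p | s | φ | ψ
-------------
F | F | F | F
T | F | F | F
F | T | T | T
T | T | F | F
The columns φ and ψ agree on every row.

Yes, they are logically equivalent.


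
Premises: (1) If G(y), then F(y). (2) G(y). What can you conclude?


Modus ponens: from (P → Q) and P, infer Q.
P = 'G(y)' is asserted, and P → Q holds, so Q follows.

F(y).


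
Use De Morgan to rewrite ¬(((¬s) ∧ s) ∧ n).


De Morgan: the negation of a conjunction is the disjunction of the negations.
Distribute ¬ across ∧, flipping it to ∨, and negate each literal.

(s ∨ (¬s)) ∨ (¬n)


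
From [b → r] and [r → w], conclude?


Hypothetical syllogism: from (P → Q) and (Q → R), infer (P → R).
Chain the two implications through the shared middle term 'r'.

b → w
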